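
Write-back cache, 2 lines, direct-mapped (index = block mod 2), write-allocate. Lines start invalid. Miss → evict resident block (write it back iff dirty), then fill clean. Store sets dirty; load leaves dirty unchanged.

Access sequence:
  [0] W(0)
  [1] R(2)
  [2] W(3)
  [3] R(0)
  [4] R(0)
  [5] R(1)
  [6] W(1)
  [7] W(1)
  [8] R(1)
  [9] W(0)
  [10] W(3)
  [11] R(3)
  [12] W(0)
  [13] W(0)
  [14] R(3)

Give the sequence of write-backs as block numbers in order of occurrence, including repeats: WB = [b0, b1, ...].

WB = [0, 3, 1]

0: W B0 → L0 miss [D]
1: R B2 → L0 miss wb→B0 [-]
2: W B3 → L1 miss [D]
3: R B0 → L0 miss [-]
4: R B0 → L0 hit [-]
5: R B1 → L1 miss wb→B3 [-]
6: W B1 → L1 hit [D]
7: W B1 → L1 hit [D]
8: R B1 → L1 hit [D]
9: W B0 → L0 hit [D]
10: W B3 → L1 miss wb→B1 [D]
11: R B3 → L1 hit [D]
12: W B0 → L0 hit [D]
13: W B0 → L0 hit [D]
14: R B3 → L1 hit [D]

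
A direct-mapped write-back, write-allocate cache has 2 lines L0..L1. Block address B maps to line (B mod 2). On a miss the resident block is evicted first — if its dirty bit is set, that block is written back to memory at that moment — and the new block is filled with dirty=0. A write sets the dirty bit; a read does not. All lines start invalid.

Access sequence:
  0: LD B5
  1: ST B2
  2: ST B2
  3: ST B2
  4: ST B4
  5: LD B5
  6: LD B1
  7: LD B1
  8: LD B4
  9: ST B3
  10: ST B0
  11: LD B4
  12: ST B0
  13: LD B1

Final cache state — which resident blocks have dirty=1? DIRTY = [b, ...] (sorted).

  0 | R B5 → L1 miss [-]
  1 | W B2 → L0 miss [D]
  2 | W B2 → L0 hit [D]
  3 | W B2 → L0 hit [D]
  4 | W B4 → L0 miss wb→B2 [D]
  5 | R B5 → L1 hit [-]
  6 | R B1 → L1 miss [-]
  7 | R B1 → L1 hit [-]
  8 | R B4 → L0 hit [D]
  9 | W B3 → L1 miss [D]
  10 | W B0 → L0 miss wb→B4 [D]
  11 | R B4 → L0 miss wb→B0 [-]
  12 | W B0 → L0 miss [D]
  13 | R B1 → L1 miss wb→B3 [-]

DIRTY = [0]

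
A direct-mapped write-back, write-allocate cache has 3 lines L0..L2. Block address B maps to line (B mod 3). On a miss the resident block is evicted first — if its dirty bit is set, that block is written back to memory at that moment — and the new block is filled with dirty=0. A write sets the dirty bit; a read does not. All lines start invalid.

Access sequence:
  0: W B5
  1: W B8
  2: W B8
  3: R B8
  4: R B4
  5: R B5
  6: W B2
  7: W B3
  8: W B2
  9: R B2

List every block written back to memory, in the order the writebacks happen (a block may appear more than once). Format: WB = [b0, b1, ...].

0: W B5 -> L2 miss  d=D]
1: W B8 -> L2 miss wb->B5  d=D]
2: W B8 -> L2 hit  d=D]
3: R B8 -> L2 hit  d=D]
4: R B4 -> L1 miss  d=-]
5: R B5 -> L2 miss wb->B8  d=-]
6: W B2 -> L2 miss  d=D]
7: W B3 -> L0 miss  d=D]
8: W B2 -> L2 hit  d=D]
9: R B2 -> L2 hit  d=D]

WB = [5, 8]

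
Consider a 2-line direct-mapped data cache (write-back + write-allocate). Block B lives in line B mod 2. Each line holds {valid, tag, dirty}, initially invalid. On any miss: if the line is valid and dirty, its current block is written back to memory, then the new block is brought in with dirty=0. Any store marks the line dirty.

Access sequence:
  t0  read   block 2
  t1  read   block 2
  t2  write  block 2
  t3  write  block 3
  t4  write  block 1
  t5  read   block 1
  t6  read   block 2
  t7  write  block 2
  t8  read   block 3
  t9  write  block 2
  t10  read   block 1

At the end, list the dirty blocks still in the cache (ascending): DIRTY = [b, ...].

0: R B2 → L0 miss [-]
1: R B2 → L0 hit [-]
2: W B2 → L0 hit [D]
3: W B3 → L1 miss [D]
4: W B1 → L1 miss wb→B3 [D]
5: R B1 → L1 hit [D]
6: R B2 → L0 hit [D]
7: W B2 → L0 hit [D]
8: R B3 → L1 miss wb→B1 [-]
9: W B2 → L0 hit [D]
10: R B1 → L1 miss [-]

DIRTY = [2]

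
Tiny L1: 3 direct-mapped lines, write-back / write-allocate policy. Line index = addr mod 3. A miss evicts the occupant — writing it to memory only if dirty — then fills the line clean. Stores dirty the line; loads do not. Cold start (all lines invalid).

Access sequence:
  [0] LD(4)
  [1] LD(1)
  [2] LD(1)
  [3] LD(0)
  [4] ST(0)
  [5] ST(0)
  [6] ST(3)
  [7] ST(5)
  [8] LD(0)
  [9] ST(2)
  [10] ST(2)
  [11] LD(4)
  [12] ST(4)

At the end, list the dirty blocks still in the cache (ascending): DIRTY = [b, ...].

DIRTY = [2, 4]

0: R B4 → L1 miss [-]
1: R B1 → L1 miss [-]
2: R B1 → L1 hit [-]
3: R B0 → L0 miss [-]
4: W B0 → L0 hit [D]
5: W B0 → L0 hit [D]
6: W B3 → L0 miss wb→B0 [D]
7: W B5 → L2 miss [D]
8: R B0 → L0 miss wb→B3 [-]
9: W B2 → L2 miss wb→B5 [D]
10: W B2 → L2 hit [D]
11: R B4 → L1 miss [-]
12: W B4 → L1 hit [D]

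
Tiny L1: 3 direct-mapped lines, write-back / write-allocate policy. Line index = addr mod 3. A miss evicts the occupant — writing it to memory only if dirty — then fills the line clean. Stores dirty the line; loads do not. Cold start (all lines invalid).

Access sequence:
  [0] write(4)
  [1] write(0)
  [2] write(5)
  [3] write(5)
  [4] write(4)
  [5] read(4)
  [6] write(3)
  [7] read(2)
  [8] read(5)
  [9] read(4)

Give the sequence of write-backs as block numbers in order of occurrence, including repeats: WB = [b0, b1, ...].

WB = [0, 5]

  0 | W B4 → L1 miss [D]
  1 | W B0 → L0 miss [D]
  2 | W B5 → L2 miss [D]
  3 | W B5 → L2 hit [D]
  4 | W B4 → L1 hit [D]
  5 | R B4 → L1 hit [D]
  6 | W B3 → L0 miss wb→B0 [D]
  7 | R B2 → L2 miss wb→B5 [-]
  8 | R B5 → L2 miss [-]
  9 | R B4 → L1 hit [D]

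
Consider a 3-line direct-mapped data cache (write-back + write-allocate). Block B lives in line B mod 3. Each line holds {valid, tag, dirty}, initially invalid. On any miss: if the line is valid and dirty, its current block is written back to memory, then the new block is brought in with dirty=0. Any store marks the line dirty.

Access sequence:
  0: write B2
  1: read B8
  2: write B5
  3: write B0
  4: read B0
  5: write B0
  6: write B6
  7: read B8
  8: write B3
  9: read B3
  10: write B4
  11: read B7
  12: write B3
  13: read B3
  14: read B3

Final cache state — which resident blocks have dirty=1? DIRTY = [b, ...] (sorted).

  0 | W B2 → L2 miss [D]
  1 | R B8 → L2 miss wb→B2 [-]
  2 | W B5 → L2 miss [D]
  3 | W B0 → L0 miss [D]
  4 | R B0 → L0 hit [D]
  5 | W B0 → L0 hit [D]
  6 | W B6 → L0 miss wb→B0 [D]
  7 | R B8 → L2 miss wb→B5 [-]
  8 | W B3 → L0 miss wb→B6 [D]
  9 | R B3 → L0 hit [D]
  10 | W B4 → L1 miss [D]
  11 | R B7 → L1 miss wb→B4 [-]
  12 | W B3 → L0 hit [D]
  13 | R B3 → L0 hit [D]
  14 | R B3 → L0 hit [D]

DIRTY = [3]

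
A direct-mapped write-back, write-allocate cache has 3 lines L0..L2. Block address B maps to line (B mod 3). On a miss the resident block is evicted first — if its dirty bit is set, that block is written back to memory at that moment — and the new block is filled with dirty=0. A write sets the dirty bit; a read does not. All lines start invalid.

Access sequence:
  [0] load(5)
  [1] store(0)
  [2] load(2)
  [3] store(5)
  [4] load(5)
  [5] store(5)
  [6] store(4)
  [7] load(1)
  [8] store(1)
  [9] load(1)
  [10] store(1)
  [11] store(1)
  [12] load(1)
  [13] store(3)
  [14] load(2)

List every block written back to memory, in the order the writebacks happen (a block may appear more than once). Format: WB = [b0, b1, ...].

  0 | R B5 → L2 miss [-]
  1 | W B0 → L0 miss [D]
  2 | R B2 → L2 miss [-]
  3 | W B5 → L2 miss [D]
  4 | R B5 → L2 hit [D]
  5 | W B5 → L2 hit [D]
  6 | W B4 → L1 miss [D]
  7 | R B1 → L1 miss wb→B4 [-]
  8 | W B1 → L1 hit [D]
  9 | R B1 → L1 hit [D]
  10 | W B1 → L1 hit [D]
  11 | W B1 → L1 hit [D]
  12 | R B1 → L1 hit [D]
  13 | W B3 → L0 miss wb→B0 [D]
  14 | R B2 → L2 miss wb→B5 [-]

WB = [4, 0, 5]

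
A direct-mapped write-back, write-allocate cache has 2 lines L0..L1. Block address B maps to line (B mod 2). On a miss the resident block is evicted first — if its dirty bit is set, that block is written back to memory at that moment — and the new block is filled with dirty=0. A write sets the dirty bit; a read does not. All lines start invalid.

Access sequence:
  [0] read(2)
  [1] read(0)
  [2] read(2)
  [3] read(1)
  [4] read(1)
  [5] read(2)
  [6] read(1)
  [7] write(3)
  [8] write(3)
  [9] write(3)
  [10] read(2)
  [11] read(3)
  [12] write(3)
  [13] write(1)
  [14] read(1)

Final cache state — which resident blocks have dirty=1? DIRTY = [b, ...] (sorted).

DIRTY = [1]

0: R B2 -> L0 miss  d=-]
1: R B0 -> L0 miss  d=-]
2: R B2 -> L0 miss  d=-]
3: R B1 -> L1 miss  d=-]
4: R B1 -> L1 hit  d=-]
5: R B2 -> L0 hit  d=-]
6: R B1 -> L1 hit  d=-]
7: W B3 -> L1 miss  d=D]
8: W B3 -> L1 hit  d=D]
9: W B3 -> L1 hit  d=D]
10: R B2 -> L0 hit  d=-]
11: R B3 -> L1 hit  d=D]
12: W B3 -> L1 hit  d=D]
13: W B1 -> L1 miss wb->B3  d=D]
14: R B1 -> L1 hit  d=D]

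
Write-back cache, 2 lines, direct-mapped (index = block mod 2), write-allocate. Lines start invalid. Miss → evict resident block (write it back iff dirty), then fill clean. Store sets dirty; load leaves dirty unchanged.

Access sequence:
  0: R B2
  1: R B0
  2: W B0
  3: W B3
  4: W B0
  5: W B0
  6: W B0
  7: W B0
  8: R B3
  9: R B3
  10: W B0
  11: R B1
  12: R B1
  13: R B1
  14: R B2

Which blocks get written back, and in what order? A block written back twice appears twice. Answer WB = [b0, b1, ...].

WB = [3, 0]

0: R B2 -> L0 miss  d=-]
1: R B0 -> L0 miss  d=-]
2: W B0 -> L0 hit  d=D]
3: W B3 -> L1 miss  d=D]
4: W B0 -> L0 hit  d=D]
5: W B0 -> L0 hit  d=D]
6: W B0 -> L0 hit  d=D]
7: W B0 -> L0 hit  d=D]
8: R B3 -> L1 hit  d=D]
9: R B3 -> L1 hit  d=D]
10: W B0 -> L0 hit  d=D]
11: R B1 -> L1 miss wb->B3  d=-]
12: R B1 -> L1 hit  d=-]
13: R B1 -> L1 hit  d=-]
14: R B2 -> L0 miss wb->B0  d=-]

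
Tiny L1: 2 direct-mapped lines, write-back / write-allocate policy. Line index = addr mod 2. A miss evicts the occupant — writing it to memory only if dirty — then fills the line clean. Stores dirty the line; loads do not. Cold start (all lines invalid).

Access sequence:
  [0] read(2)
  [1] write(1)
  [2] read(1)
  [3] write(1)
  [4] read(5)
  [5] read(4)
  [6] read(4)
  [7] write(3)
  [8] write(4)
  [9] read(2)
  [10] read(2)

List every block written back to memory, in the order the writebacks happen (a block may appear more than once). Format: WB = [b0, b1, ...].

0: R B2 -> L0 miss  d=-]
1: W B1 -> L1 miss  d=D]
2: R B1 -> L1 hit  d=D]
3: W B1 -> L1 hit  d=D]
4: R B5 -> L1 miss wb->B1  d=-]
5: R B4 -> L0 miss  d=-]
6: R B4 -> L0 hit  d=-]
7: W B3 -> L1 miss  d=D]
8: W B4 -> L0 hit  d=D]
9: R B2 -> L0 miss wb->B4  d=-]
10: R B2 -> L0 hit  d=-]

WB = [1, 4]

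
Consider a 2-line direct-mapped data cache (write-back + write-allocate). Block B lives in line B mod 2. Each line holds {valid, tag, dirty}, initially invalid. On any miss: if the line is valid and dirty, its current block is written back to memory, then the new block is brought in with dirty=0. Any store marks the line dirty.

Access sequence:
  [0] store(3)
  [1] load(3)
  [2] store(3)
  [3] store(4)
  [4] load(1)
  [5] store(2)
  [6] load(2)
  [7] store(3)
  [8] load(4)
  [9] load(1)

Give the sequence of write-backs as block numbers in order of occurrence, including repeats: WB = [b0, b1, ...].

  0 | W B3 → L1 miss [D]
  1 | R B3 → L1 hit [D]
  2 | W B3 → L1 hit [D]
  3 | W B4 → L0 miss [D]
  4 | R B1 → L1 miss wb→B3 [-]
  5 | W B2 → L0 miss wb→B4 [D]
  6 | R B2 → L0 hit [D]
  7 | W B3 → L1 miss [D]
  8 | R B4 → L0 miss wb→B2 [-]
  9 | R B1 → L1 miss wb→B3 [-]

WB = [3, 4, 2, 3]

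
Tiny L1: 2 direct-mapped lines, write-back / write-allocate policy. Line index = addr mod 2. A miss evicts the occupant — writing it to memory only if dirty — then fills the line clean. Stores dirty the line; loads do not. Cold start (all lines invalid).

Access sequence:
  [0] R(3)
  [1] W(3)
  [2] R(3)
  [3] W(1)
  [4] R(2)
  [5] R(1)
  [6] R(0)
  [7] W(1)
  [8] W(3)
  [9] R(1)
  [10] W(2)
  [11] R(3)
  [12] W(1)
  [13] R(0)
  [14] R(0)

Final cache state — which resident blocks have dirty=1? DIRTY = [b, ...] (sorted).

DIRTY = [1]

0: R B3 -> L1 miss  d=-]
1: W B3 -> L1 hit  d=D]
2: R B3 -> L1 hit  d=D]
3: W B1 -> L1 miss wb->B3  d=D]
4: R B2 -> L0 miss  d=-]
5: R B1 -> L1 hit  d=D]
6: R B0 -> L0 miss  d=-]
7: W B1 -> L1 hit  d=D]
8: W B3 -> L1 miss wb->B1  d=D]
9: R B1 -> L1 miss wb->B3  d=-]
10: W B2 -> L0 miss  d=D]
11: R B3 -> L1 miss  d=-]
12: W B1 -> L1 miss  d=D]
13: R B0 -> L0 miss wb->B2  d=-]
14: R B0 -> L0 hit  d=-]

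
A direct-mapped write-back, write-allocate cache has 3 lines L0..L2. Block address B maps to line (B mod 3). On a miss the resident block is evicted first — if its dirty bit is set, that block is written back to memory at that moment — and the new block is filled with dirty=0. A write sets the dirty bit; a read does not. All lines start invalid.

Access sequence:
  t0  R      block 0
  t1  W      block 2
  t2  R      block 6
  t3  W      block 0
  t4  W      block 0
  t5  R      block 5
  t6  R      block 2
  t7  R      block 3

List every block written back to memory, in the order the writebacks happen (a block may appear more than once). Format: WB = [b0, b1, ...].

WB = [2, 0]

0: R B0 → L0 miss [-]
1: W B2 → L2 miss [D]
2: R B6 → L0 miss [-]
3: W B0 → L0 miss [D]
4: W B0 → L0 hit [D]
5: R B5 → L2 miss wb→B2 [-]
6: R B2 → L2 miss [-]
7: R B3 → L0 miss wb→B0 [-]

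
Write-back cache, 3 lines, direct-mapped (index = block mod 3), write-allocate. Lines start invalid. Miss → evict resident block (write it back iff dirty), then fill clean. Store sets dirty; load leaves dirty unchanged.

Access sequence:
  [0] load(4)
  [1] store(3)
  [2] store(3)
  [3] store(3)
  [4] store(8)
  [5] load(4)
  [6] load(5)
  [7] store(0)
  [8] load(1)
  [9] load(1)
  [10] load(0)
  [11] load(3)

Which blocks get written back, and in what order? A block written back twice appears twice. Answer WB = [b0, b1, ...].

WB = [8, 3, 0]

0: R B4 → L1 miss [-]
1: W B3 → L0 miss [D]
2: W B3 → L0 hit [D]
3: W B3 → L0 hit [D]
4: W B8 → L2 miss [D]
5: R B4 → L1 hit [-]
6: R B5 → L2 miss wb→B8 [-]
7: W B0 → L0 miss wb→B3 [D]
8: R B1 → L1 miss [-]
9: R B1 → L1 hit [-]
10: R B0 → L0 hit [D]
11: R B3 → L0 miss wb→B0 [-]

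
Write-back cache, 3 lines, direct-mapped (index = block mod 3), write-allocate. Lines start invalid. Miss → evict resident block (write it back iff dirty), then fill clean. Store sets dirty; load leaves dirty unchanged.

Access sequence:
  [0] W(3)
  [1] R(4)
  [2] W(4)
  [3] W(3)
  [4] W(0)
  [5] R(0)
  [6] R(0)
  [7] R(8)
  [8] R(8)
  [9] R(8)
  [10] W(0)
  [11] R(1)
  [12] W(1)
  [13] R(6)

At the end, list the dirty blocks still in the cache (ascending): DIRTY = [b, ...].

0: W B3 → L0 miss [D]
1: R B4 → L1 miss [-]
2: W B4 → L1 hit [D]
3: W B3 → L0 hit [D]
4: W B0 → L0 miss wb→B3 [D]
5: R B0 → L0 hit [D]
6: R B0 → L0 hit [D]
7: R B8 → L2 miss [-]
8: R B8 → L2 hit [-]
9: R B8 → L2 hit [-]
10: W B0 → L0 hit [D]
11: R B1 → L1 miss wb→B4 [-]
12: W B1 → L1 hit [D]
13: R B6 → L0 miss wb→B0 [-]

DIRTY = [1]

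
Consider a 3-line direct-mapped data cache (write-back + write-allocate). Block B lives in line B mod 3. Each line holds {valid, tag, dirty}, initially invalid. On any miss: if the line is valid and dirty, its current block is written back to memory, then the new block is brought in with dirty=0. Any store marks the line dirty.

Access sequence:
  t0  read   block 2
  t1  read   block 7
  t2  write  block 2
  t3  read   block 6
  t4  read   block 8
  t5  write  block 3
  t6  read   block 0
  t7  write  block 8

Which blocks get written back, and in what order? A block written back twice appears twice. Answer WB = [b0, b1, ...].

WB = [2, 3]

0: R B2 -> L2 miss  d=-]
1: R B7 -> L1 miss  d=-]
2: W B2 -> L2 hit  d=D]
3: R B6 -> L0 miss  d=-]
4: R B8 -> L2 miss wb->B2  d=-]
5: W B3 -> L0 miss  d=D]
6: R B0 -> L0 miss wb->B3  d=-]
7: W B8 -> L2 hit  d=D]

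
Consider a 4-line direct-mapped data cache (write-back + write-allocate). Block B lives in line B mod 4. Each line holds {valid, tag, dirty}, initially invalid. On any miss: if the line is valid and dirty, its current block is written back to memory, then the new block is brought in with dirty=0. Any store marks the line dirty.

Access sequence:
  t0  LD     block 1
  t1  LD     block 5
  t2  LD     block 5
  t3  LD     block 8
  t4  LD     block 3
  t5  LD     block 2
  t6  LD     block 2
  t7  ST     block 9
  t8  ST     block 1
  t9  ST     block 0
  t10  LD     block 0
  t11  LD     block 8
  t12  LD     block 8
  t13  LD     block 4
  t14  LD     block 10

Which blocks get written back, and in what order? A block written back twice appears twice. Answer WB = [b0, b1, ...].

  0 | R B1 → L1 miss [-]
  1 | R B5 → L1 miss [-]
  2 | R B5 → L1 hit [-]
  3 | R B8 → L0 miss [-]
  4 | R B3 → L3 miss [-]
  5 | R B2 → L2 miss [-]
  6 | R B2 → L2 hit [-]
  7 | W B9 → L1 miss [D]
  8 | W B1 → L1 miss wb→B9 [D]
  9 | W B0 → L0 miss [D]
  10 | R B0 → L0 hit [D]
  11 | R B8 → L0 miss wb→B0 [-]
  12 | R B8 → L0 hit [-]
  13 | R B4 → L0 miss [-]
  14 | R B10 → L2 miss [-]

WB = [9, 0]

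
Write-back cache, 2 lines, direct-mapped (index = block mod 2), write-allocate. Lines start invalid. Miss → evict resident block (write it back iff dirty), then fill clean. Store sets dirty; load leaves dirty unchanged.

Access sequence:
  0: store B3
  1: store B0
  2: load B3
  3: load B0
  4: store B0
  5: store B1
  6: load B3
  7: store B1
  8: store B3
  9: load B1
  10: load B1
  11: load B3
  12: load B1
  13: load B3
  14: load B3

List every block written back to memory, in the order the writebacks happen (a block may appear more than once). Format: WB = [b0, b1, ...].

  0 | W B3 → L1 miss [D]
  1 | W B0 → L0 miss [D]
  2 | R B3 → L1 hit [D]
  3 | R B0 → L0 hit [D]
  4 | W B0 → L0 hit [D]
  5 | W B1 → L1 miss wb→B3 [D]
  6 | R B3 → L1 miss wb→B1 [-]
  7 | W B1 → L1 miss [D]
  8 | W B3 → L1 miss wb→B1 [D]
  9 | R B1 → L1 miss wb→B3 [-]
  10 | R B1 → L1 hit [-]
  11 | R B3 → L1 miss [-]
  12 | R B1 → L1 miss [-]
  13 | R B3 → L1 miss [-]
  14 | R B3 → L1 hit [-]

WB = [3, 1, 1, 3]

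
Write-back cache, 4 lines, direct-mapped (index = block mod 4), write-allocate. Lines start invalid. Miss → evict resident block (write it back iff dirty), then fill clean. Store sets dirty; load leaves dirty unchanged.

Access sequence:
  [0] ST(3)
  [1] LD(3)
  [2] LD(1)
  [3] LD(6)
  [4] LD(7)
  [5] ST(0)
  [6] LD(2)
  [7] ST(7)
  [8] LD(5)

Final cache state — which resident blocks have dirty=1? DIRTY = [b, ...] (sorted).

DIRTY = [0, 7]

0: W B3 -> L3 miss  d=D]
1: R B3 -> L3 hit  d=D]
2: R B1 -> L1 miss  d=-]
3: R B6 -> L2 miss  d=-]
4: R B7 -> L3 miss wb->B3  d=-]
5: W B0 -> L0 miss  d=D]
6: R B2 -> L2 miss  d=-]
7: W B7 -> L3 hit  d=D]
8: R B5 -> L1 miss  d=-]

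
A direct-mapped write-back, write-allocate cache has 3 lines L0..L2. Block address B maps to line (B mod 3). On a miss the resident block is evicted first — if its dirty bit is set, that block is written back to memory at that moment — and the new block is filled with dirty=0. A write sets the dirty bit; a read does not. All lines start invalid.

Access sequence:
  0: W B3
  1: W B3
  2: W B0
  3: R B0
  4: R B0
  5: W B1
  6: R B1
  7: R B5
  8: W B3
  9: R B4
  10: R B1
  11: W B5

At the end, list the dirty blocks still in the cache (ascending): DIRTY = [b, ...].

0: W B3 → L0 miss [D]
1: W B3 → L0 hit [D]
2: W B0 → L0 miss wb→B3 [D]
3: R B0 → L0 hit [D]
4: R B0 → L0 hit [D]
5: W B1 → L1 miss [D]
6: R B1 → L1 hit [D]
7: R B5 → L2 miss [-]
8: W B3 → L0 miss wb→B0 [D]
9: R B4 → L1 miss wb→B1 [-]
10: R B1 → L1 miss [-]
11: W B5 → L2 hit [D]

DIRTY = [3, 5]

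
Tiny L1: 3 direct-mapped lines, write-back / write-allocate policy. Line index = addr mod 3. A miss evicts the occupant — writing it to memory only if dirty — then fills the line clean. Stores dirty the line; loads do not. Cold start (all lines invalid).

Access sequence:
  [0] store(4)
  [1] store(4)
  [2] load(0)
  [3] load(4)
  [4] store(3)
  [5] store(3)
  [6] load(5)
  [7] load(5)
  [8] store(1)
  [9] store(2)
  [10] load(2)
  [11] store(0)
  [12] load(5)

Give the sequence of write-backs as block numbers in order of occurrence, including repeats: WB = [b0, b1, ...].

WB = [4, 3, 2]

  0 | W B4 → L1 miss [D]
  1 | W B4 → L1 hit [D]
  2 | R B0 → L0 miss [-]
  3 | R B4 → L1 hit [D]
  4 | W B3 → L0 miss [D]
  5 | W B3 → L0 hit [D]
  6 | R B5 → L2 miss [-]
  7 | R B5 → L2 hit [-]
  8 | W B1 → L1 miss wb→B4 [D]
  9 | W B2 → L2 miss [D]
  10 | R B2 → L2 hit [D]
  11 | W B0 → L0 miss wb→B3 [D]
  12 | R B5 → L2 miss wb→B2 [-]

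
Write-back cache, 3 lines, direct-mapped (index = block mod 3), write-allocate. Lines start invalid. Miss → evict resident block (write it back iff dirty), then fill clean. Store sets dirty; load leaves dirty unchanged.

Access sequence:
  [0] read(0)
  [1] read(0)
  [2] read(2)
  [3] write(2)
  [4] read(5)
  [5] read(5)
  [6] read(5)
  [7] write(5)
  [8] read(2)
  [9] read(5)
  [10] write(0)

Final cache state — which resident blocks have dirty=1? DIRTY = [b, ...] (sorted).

  0 | R B0 → L0 miss [-]
  1 | R B0 → L0 hit [-]
  2 | R B2 → L2 miss [-]
  3 | W B2 → L2 hit [D]
  4 | R B5 → L2 miss wb→B2 [-]
  5 | R B5 → L2 hit [-]
  6 | R B5 → L2 hit [-]
  7 | W B5 → L2 hit [D]
  8 | R B2 → L2 miss wb→B5 [-]
  9 | R B5 → L2 miss [-]
  10 | W B0 → L0 hit [D]

DIRTY = [0]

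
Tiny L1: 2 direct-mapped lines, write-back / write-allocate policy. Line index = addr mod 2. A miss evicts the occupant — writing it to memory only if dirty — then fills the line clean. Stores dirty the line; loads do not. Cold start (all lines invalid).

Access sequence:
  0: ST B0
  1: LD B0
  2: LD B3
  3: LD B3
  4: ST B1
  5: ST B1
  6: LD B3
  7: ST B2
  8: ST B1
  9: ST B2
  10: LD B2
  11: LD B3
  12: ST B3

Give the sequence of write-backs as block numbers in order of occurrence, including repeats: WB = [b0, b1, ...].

0: W B0 -> L0 miss  d=D]
1: R B0 -> L0 hit  d=D]
2: R B3 -> L1 miss  d=-]
3: R B3 -> L1 hit  d=-]
4: W B1 -> L1 miss  d=D]
5: W B1 -> L1 hit  d=D]
6: R B3 -> L1 miss wb->B1  d=-]
7: W B2 -> L0 miss wb->B0  d=D]
8: W B1 -> L1 miss  d=D]
9: W B2 -> L0 hit  d=D]
10: R B2 -> L0 hit  d=D]
11: R B3 -> L1 miss wb->B1  d=-]
12: W B3 -> L1 hit  d=D]

WB = [1, 0, 1]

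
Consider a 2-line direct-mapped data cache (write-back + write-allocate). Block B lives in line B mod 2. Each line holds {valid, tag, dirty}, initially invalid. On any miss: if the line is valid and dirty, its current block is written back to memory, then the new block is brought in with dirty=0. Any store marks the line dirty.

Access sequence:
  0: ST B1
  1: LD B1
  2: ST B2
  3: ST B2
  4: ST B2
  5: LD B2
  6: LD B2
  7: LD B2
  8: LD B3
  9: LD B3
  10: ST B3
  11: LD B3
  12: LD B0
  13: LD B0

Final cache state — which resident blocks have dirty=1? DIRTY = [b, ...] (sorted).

DIRTY = [3]

0: W B1 → L1 miss [D]
1: R B1 → L1 hit [D]
2: W B2 → L0 miss [D]
3: W B2 → L0 hit [D]
4: W B2 → L0 hit [D]
5: R B2 → L0 hit [D]
6: R B2 → L0 hit [D]
7: R B2 → L0 hit [D]
8: R B3 → L1 miss wb→B1 [-]
9: R B3 → L1 hit [-]
10: W B3 → L1 hit [D]
11: R B3 → L1 hit [D]
12: R B0 → L0 miss wb→B2 [-]
13: R B0 → L0 hit [-]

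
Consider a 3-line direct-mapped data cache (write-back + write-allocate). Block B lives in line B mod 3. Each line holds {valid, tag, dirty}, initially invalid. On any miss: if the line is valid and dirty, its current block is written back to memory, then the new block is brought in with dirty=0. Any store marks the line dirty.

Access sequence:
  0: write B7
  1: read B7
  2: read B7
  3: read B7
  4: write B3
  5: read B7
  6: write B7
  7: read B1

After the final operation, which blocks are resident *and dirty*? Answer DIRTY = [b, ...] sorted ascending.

0: W B7 -> L1 miss  d=D]
1: R B7 -> L1 hit  d=D]
2: R B7 -> L1 hit  d=D]
3: R B7 -> L1 hit  d=D]
4: W B3 -> L0 miss  d=D]
5: R B7 -> L1 hit  d=D]
6: W B7 -> L1 hit  d=D]
7: R B1 -> L1 miss wb->B7  d=-]

DIRTY = [3]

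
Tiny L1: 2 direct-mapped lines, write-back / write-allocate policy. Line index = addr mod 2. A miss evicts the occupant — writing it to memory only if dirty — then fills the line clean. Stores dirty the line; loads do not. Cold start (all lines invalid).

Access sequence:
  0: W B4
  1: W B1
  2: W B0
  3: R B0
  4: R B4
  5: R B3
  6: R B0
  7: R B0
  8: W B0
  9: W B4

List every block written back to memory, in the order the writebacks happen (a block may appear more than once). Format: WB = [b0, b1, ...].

0: W B4 → L0 miss [D]
1: W B1 → L1 miss [D]
2: W B0 → L0 miss wb→B4 [D]
3: R B0 → L0 hit [D]
4: R B4 → L0 miss wb→B0 [-]
5: R B3 → L1 miss wb→B1 [-]
6: R B0 → L0 miss [-]
7: R B0 → L0 hit [-]
8: W B0 → L0 hit [D]
9: W B4 → L0 miss wb→B0 [D]

WB = [4, 0, 1, 0]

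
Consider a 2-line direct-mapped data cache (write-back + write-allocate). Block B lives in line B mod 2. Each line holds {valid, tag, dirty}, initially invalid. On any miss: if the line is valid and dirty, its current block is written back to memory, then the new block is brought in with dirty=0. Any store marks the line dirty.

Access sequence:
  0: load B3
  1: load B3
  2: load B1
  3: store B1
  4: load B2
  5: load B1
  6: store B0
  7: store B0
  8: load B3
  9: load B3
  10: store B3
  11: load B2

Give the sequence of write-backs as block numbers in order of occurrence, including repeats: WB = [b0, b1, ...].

WB = [1, 0]

  0 | R B3 → L1 miss [-]
  1 | R B3 → L1 hit [-]
  2 | R B1 → L1 miss [-]
  3 | W B1 → L1 hit [D]
  4 | R B2 → L0 miss [-]
  5 | R B1 → L1 hit [D]
  6 | W B0 → L0 miss [D]
  7 | W B0 → L0 hit [D]
  8 | R B3 → L1 miss wb→B1 [-]
  9 | R B3 → L1 hit [-]
  10 | W B3 → L1 hit [D]
  11 | R B2 → L0 miss wb→B0 [-]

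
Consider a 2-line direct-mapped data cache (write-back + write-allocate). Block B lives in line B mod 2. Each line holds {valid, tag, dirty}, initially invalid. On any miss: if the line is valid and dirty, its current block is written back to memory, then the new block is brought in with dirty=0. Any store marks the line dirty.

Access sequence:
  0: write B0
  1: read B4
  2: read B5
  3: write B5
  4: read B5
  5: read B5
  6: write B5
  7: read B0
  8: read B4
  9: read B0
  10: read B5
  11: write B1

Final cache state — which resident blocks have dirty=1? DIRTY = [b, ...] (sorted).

0: W B0 -> L0 miss  d=D]
1: R B4 -> L0 miss wb->B0  d=-]
2: R B5 -> L1 miss  d=-]
3: W B5 -> L1 hit  d=D]
4: R B5 -> L1 hit  d=D]
5: R B5 -> L1 hit  d=D]
6: W B5 -> L1 hit  d=D]
7: R B0 -> L0 miss  d=-]
8: R B4 -> L0 miss  d=-]
9: R B0 -> L0 miss  d=-]
10: R B5 -> L1 hit  d=D]
11: W B1 -> L1 miss wb->B5  d=D]

DIRTY = [1]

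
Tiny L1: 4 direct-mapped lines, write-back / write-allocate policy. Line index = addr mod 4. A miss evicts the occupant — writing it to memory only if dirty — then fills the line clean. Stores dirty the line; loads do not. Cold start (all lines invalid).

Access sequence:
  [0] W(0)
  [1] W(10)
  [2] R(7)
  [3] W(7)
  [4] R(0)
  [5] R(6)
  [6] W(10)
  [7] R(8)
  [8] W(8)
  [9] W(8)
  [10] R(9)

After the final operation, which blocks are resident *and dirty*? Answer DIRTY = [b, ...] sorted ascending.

  0 | W B0 → L0 miss [D]
  1 | W B10 → L2 miss [D]
  2 | R B7 → L3 miss [-]
  3 | W B7 → L3 hit [D]
  4 | R B0 → L0 hit [D]
  5 | R B6 → L2 miss wb→B10 [-]
  6 | W B10 → L2 miss [D]
  7 | R B8 → L0 miss wb→B0 [-]
  8 | W B8 → L0 hit [D]
  9 | W B8 → L0 hit [D]
  10 | R B9 → L1 miss [-]

DIRTY = [7, 8, 10]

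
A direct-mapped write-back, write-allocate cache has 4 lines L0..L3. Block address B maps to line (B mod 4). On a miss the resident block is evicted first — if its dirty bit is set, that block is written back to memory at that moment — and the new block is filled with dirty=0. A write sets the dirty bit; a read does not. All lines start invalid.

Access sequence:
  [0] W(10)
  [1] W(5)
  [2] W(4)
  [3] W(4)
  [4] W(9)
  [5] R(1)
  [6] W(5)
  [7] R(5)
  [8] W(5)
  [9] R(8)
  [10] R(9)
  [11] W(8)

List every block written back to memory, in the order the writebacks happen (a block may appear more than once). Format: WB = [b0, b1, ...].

WB = [5, 9, 4, 5]

0: W B10 → L2 miss [D]
1: W B5 → L1 miss [D]
2: W B4 → L0 miss [D]
3: W B4 → L0 hit [D]
4: W B9 → L1 miss wb→B5 [D]
5: R B1 → L1 miss wb→B9 [-]
6: W B5 → L1 miss [D]
7: R B5 → L1 hit [D]
8: W B5 → L1 hit [D]
9: R B8 → L0 miss wb→B4 [-]
10: R B9 → L1 miss wb→B5 [-]
11: W B8 → L0 hit [D]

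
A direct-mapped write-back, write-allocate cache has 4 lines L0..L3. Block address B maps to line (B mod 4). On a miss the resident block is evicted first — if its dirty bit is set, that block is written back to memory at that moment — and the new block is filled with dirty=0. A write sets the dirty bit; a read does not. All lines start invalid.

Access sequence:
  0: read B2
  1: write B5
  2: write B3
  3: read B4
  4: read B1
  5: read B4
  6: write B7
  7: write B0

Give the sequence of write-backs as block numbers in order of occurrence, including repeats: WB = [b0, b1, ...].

WB = [5, 3]

  0 | R B2 → L2 miss [-]
  1 | W B5 → L1 miss [D]
  2 | W B3 → L3 miss [D]
  3 | R B4 → L0 miss [-]
  4 | R B1 → L1 miss wb→B5 [-]
  5 | R B4 → L0 hit [-]
  6 | W B7 → L3 miss wb→B3 [D]
  7 | W B0 → L0 miss [D]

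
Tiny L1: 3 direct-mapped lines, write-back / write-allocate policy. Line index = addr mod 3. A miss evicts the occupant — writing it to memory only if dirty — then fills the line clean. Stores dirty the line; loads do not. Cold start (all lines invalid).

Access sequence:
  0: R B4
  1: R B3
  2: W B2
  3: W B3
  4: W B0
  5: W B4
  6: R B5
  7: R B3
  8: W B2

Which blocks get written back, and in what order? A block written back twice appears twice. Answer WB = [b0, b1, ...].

WB = [3, 2, 0]

  0 | R B4 → L1 miss [-]
  1 | R B3 → L0 miss [-]
  2 | W B2 → L2 miss [D]
  3 | W B3 → L0 hit [D]
  4 | W B0 → L0 miss wb→B3 [D]
  5 | W B4 → L1 hit [D]
  6 | R B5 → L2 miss wb→B2 [-]
  7 | R B3 → L0 miss wb→B0 [-]
  8 | W B2 → L2 miss [D]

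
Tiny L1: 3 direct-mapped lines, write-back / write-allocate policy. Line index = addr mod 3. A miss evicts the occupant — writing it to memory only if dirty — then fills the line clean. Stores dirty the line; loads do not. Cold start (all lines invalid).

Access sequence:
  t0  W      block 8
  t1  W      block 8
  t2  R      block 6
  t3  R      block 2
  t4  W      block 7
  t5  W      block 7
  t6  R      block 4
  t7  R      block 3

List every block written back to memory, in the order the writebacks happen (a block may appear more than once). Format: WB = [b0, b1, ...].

WB = [8, 7]

0: W B8 → L2 miss [D]
1: W B8 → L2 hit [D]
2: R B6 → L0 miss [-]
3: R B2 → L2 miss wb→B8 [-]
4: W B7 → L1 miss [D]
5: W B7 → L1 hit [D]
6: R B4 → L1 miss wb→B7 [-]
7: R B3 → L0 miss [-]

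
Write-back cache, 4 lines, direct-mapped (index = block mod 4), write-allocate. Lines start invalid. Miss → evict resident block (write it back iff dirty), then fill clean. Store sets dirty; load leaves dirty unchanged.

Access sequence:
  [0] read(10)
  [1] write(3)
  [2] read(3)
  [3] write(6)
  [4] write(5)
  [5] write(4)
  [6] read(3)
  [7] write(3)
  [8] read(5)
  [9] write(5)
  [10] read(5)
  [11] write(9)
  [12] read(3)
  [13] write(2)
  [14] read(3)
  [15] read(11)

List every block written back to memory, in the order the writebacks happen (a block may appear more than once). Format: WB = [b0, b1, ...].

WB = [5, 6, 3]

0: R B10 → L2 miss [-]
1: W B3 → L3 miss [D]
2: R B3 → L3 hit [D]
3: W B6 → L2 miss [D]
4: W B5 → L1 miss [D]
5: W B4 → L0 miss [D]
6: R B3 → L3 hit [D]
7: W B3 → L3 hit [D]
8: R B5 → L1 hit [D]
9: W B5 → L1 hit [D]
10: R B5 → L1 hit [D]
11: W B9 → L1 miss wb→B5 [D]
12: R B3 → L3 hit [D]
13: W B2 → L2 miss wb→B6 [D]
14: R B3 → L3 hit [D]
15: R B11 → L3 miss wb→B3 [-]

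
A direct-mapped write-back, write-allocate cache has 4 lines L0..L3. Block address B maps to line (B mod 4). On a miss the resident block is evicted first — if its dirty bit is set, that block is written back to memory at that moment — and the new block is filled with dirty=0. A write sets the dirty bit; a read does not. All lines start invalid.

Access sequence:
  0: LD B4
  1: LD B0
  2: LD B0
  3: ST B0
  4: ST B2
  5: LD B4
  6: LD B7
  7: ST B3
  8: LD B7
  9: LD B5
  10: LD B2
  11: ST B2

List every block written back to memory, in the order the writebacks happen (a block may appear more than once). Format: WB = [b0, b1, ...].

WB = [0, 3]

  0 | R B4 → L0 miss [-]
  1 | R B0 → L0 miss [-]
  2 | R B0 → L0 hit [-]
  3 | W B0 → L0 hit [D]
  4 | W B2 → L2 miss [D]
  5 | R B4 → L0 miss wb→B0 [-]
  6 | R B7 → L3 miss [-]
  7 | W B3 → L3 miss [D]
  8 | R B7 → L3 miss wb→B3 [-]
  9 | R B5 → L1 miss [-]
  10 | R B2 → L2 hit [D]
  11 | W B2 → L2 hit [D]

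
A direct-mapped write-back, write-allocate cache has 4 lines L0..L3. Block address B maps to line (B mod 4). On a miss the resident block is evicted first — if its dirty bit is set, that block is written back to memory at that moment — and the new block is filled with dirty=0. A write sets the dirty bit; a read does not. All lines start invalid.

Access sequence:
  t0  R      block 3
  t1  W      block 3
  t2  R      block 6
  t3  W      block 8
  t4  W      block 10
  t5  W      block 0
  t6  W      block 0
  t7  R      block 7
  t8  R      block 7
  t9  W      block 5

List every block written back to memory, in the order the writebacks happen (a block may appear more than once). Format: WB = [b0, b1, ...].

0: R B3 -> L3 miss  d=-]
1: W B3 -> L3 hit  d=D]
2: R B6 -> L2 miss  d=-]
3: W B8 -> L0 miss  d=D]
4: W B10 -> L2 miss  d=D]
5: W B0 -> L0 miss wb->B8  d=D]
6: W B0 -> L0 hit  d=D]
7: R B7 -> L3 miss wb->B3  d=-]
8: R B7 -> L3 hit  d=-]
9: W B5 -> L1 miss  d=D]

WB = [8, 3]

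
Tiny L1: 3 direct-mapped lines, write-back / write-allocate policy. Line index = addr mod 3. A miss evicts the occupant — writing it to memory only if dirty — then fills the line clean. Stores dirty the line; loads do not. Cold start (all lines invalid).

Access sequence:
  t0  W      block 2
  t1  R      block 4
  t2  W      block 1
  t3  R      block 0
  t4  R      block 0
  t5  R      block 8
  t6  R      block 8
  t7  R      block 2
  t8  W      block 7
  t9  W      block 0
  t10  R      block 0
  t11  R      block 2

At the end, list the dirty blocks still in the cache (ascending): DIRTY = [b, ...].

0: W B2 → L2 miss [D]
1: R B4 → L1 miss [-]
2: W B1 → L1 miss [D]
3: R B0 → L0 miss [-]
4: R B0 → L0 hit [-]
5: R B8 → L2 miss wb→B2 [-]
6: R B8 → L2 hit [-]
7: R B2 → L2 miss [-]
8: W B7 → L1 miss wb→B1 [D]
9: W B0 → L0 hit [D]
10: R B0 → L0 hit [D]
11: R B2 → L2 hit [-]

DIRTY = [0, 7]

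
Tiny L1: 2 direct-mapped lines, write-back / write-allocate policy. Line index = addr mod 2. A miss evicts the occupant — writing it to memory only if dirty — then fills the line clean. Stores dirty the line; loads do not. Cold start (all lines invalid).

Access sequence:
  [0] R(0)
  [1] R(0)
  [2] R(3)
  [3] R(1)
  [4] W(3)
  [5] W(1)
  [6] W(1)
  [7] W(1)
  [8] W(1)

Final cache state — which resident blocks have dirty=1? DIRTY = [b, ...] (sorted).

DIRTY = [1]

  0 | R B0 → L0 miss [-]
  1 | R B0 → L0 hit [-]
  2 | R B3 → L1 miss [-]
  3 | R B1 → L1 miss [-]
  4 | W B3 → L1 miss [D]
  5 | W B1 → L1 miss wb→B3 [D]
  6 | W B1 → L1 hit [D]
  7 | W B1 → L1 hit [D]
  8 | W B1 → L1 hit [D]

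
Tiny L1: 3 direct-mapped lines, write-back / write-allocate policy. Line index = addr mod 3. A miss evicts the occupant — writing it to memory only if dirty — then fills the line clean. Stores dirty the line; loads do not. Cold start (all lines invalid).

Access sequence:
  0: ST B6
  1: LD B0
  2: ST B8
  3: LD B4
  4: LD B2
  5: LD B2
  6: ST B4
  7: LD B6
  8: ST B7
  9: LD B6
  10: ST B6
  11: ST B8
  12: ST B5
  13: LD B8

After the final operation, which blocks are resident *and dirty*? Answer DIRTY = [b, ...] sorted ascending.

0: W B6 -> L0 miss  d=D]
1: R B0 -> L0 miss wb->B6  d=-]
2: W B8 -> L2 miss  d=D]
3: R B4 -> L1 miss  d=-]
4: R B2 -> L2 miss wb->B8  d=-]
5: R B2 -> L2 hit  d=-]
6: W B4 -> L1 hit  d=D]
7: R B6 -> L0 miss  d=-]
8: W B7 -> L1 miss wb->B4  d=D]
9: R B6 -> L0 hit  d=-]
10: W B6 -> L0 hit  d=D]
11: W B8 -> L2 miss  d=D]
12: W B5 -> L2 miss wb->B8  d=D]
13: R B8 -> L2 miss wb->B5  d=-]

DIRTY = [6, 7]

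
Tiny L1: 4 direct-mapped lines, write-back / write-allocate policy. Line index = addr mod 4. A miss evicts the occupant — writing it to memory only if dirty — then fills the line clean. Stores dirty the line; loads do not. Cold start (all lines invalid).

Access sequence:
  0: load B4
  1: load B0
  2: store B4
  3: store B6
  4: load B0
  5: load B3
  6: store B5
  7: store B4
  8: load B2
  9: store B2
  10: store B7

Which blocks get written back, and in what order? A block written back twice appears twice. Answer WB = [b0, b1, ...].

  0 | R B4 → L0 miss [-]
  1 | R B0 → L0 miss [-]
  2 | W B4 → L0 miss [D]
  3 | W B6 → L2 miss [D]
  4 | R B0 → L0 miss wb→B4 [-]
  5 | R B3 → L3 miss [-]
  6 | W B5 → L1 miss [D]
  7 | W B4 → L0 miss [D]
  8 | R B2 → L2 miss wb→B6 [-]
  9 | W B2 → L2 hit [D]
  10 | W B7 → L3 miss [D]

WB = [4, 6]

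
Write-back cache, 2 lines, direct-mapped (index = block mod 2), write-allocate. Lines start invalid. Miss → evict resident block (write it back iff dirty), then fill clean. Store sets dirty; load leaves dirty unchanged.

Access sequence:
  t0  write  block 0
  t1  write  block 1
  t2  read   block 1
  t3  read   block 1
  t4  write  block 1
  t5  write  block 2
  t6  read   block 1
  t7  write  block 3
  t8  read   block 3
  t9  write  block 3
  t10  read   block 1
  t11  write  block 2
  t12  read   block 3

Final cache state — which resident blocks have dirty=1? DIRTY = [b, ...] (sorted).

0: W B0 -> L0 miss  d=D]
1: W B1 -> L1 miss  d=D]
2: R B1 -> L1 hit  d=D]
3: R B1 -> L1 hit  d=D]
4: W B1 -> L1 hit  d=D]
5: W B2 -> L0 miss wb->B0  d=D]
6: R B1 -> L1 hit  d=D]
7: W B3 -> L1 miss wb->B1  d=D]
8: R B3 -> L1 hit  d=D]
9: W B3 -> L1 hit  d=D]
10: R B1 -> L1 miss wb->B3  d=-]
11: W B2 -> L0 hit  d=D]
12: R B3 -> L1 miss  d=-]

DIRTY = [2]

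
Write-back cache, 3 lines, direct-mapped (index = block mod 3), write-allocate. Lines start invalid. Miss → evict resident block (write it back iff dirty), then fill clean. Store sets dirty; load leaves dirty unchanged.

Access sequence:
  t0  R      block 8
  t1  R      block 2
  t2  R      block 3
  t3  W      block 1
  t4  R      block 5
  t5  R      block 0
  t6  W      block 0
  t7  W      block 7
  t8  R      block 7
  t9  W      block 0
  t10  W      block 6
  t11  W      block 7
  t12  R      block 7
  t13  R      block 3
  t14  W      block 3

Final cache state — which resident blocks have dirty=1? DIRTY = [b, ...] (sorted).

0: R B8 -> L2 miss  d=-]
1: R B2 -> L2 miss  d=-]
2: R B3 -> L0 miss  d=-]
3: W B1 -> L1 miss  d=D]
4: R B5 -> L2 miss  d=-]
5: R B0 -> L0 miss  d=-]
6: W B0 -> L0 hit  d=D]
7: W B7 -> L1 miss wb->B1  d=D]
8: R B7 -> L1 hit  d=D]
9: W B0 -> L0 hit  d=D]
10: W B6 -> L0 miss wb->B0  d=D]
11: W B7 -> L1 hit  d=D]
12: R B7 -> L1 hit  d=D]
13: R B3 -> L0 miss wb->B6  d=-]
14: W B3 -> L0 hit  d=D]

DIRTY = [3, 7]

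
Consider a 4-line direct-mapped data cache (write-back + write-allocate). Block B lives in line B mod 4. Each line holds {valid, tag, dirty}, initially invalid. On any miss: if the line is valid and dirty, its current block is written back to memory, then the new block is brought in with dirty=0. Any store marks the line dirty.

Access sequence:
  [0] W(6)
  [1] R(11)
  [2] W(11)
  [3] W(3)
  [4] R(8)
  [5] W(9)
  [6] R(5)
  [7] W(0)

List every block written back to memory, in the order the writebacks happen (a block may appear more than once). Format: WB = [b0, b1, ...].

0: W B6 → L2 miss [D]
1: R B11 → L3 miss [-]
2: W B11 → L3 hit [D]
3: W B3 → L3 miss wb→B11 [D]
4: R B8 → L0 miss [-]
5: W B9 → L1 miss [D]
6: R B5 → L1 miss wb→B9 [-]
7: W B0 → L0 miss [D]

WB = [11, 9]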